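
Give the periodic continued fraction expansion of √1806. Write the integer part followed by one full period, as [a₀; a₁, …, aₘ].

a₀ = ⌊√1806⌋ = 42.
With m₀=0, d₀=1 and mₖ₊₁ = dₖaₖ − mₖ, dₖ₊₁ = (n − mₖ₊₁²)/dₖ, aₖ₊₁ = ⌊(a₀+mₖ₊₁)/dₖ₊₁⌋:
  k=1: m=42, d=42, a=2
  k=2: m=42, d=1, a=84
d=1 and a=2a₀=84 at k=2, so the next step gives (m, d) = (42, 42) again — its k=1 value — and the period has length 2.

[42; 2, 84]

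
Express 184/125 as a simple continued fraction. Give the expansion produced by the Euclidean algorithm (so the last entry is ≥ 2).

[1; 2, 8, 2, 3]

184 = 1*125 + 59
125 = 2*59 + 7
59 = 8*7 + 3
7 = 2*3 + 1
3 = 3*1 + 0  (stop)
So 184/125 = [1; 2, 8, 2, 3].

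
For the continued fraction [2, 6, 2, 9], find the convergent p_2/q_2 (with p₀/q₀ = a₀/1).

28/13

Using pₖ = aₖpₖ₋₁ + pₖ₋₂, qₖ = aₖqₖ₋₁ + qₖ₋₂ (with p₋₁=1, p₋₂=0, q₋₁=0, q₋₂=1):
  k=0: a=2, p=2, q=1
  k=1: a=6, p=13, q=6
  k=2: a=2, p=28, q=13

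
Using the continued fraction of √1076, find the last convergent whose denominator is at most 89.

2657/81

√1076 = [32; 1, 4, 16, 4, 1, 64, …] (period length 6).
Convergents:
  p_0/q_0 = 32/1
  p_1/q_1 = 33/1
  p_2/q_2 = 164/5
  p_3/q_3 = 2657/81
  p_4/q_4 = 10792/329
q_3 = 81 ≤ 89 < 329 = q_4, so the answer is 2657/81.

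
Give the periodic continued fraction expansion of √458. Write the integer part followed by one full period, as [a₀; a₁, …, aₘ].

a₀ = ⌊√458⌋ = 21.

[21; 2, 2, 42]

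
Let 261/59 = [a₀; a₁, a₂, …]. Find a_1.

261 = 4·59 + 25   →  a_0 = 4
59 = 2·25 + 9   →  a_1 = 2

2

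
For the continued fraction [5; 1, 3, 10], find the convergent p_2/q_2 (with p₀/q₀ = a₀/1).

Using pₖ = aₖpₖ₋₁ + pₖ₋₂, qₖ = aₖqₖ₋₁ + qₖ₋₂ (with p₋₁=1, p₋₂=0, q₋₁=0, q₋₂=1):
  k=0: a=5, p=5, q=1
  k=1: a=1, p=6, q=1
  k=2: a=3, p=23, q=4

23/4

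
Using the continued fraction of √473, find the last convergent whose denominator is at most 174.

√473 = [21; 1, 2, 1, 42, …] (period length 4).
Convergents:
  p_0/q_0 = 21/1
  p_1/q_1 = 22/1
  p_2/q_2 = 65/3
  p_3/q_3 = 87/4
  p_4/q_4 = 3719/171
  p_5/q_5 = 3806/175
q_4 = 171 ≤ 174 < 175 = q_5, so the answer is 3719/171.

3719/171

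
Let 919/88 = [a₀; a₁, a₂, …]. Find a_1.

919 = 10·88 + 39   →  a_0 = 10
88 = 2·39 + 10   →  a_1 = 2

2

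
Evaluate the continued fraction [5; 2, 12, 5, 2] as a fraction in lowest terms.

Fold from the inside: start with 2/1.
  5 + 1/2 = 11/2
  12 + 2/11 = 134/11
  2 + 11/134 = 279/134
  5 + 134/279 = 1529/279

1529/279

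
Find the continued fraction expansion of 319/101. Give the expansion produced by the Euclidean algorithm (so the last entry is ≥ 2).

[3; 6, 3, 5]

319 = 3·101 + 16
101 = 6·16 + 5
16 = 3·5 + 1
5 = 5·1 + 0  (stop)
So 319/101 = [3; 6, 3, 5].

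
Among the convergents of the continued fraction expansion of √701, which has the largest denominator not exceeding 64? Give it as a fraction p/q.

√701 = [26; 2, 10, 10, 2, 52, …] (period length 5).
Convergents:
  p_0/q_0 = 26/1
  p_1/q_1 = 53/2
  p_2/q_2 = 556/21
  p_3/q_3 = 5613/212
q_2 = 21 ≤ 64 < 212 = q_3, so the answer is 556/21.

556/21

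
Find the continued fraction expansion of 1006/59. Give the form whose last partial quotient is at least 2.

1006 = 17·59 + 3
59 = 19·3 + 2
3 = 1·2 + 1
2 = 2·1 + 0  (stop)
So 1006/59 = [17; 19, 1, 2].

[17; 19, 1, 2]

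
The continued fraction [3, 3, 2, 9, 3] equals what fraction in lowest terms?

Fold from the inside: start with 3/1.
  9 + 1/3 = 28/3
  2 + 3/28 = 59/28
  3 + 28/59 = 205/59
  3 + 59/205 = 674/205

674/205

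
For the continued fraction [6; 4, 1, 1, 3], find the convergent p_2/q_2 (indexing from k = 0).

31/5

Using pₖ = aₖpₖ₋₁ + pₖ₋₂, qₖ = aₖqₖ₋₁ + qₖ₋₂ (with p₋₁=1, p₋₂=0, q₋₁=0, q₋₂=1):
  k=0: a=6, p=6, q=1
  k=1: a=4, p=25, q=4
  k=2: a=1, p=31, q=5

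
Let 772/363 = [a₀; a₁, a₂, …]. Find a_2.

1

772 = 2·363 + 46   →  a_0 = 2
363 = 7·46 + 41   →  a_1 = 7
46 = 1·41 + 5   →  a_2 = 1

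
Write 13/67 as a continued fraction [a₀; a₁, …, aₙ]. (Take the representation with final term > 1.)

13 = 0*67 + 13
67 = 5*13 + 2
13 = 6*2 + 1
2 = 2*1 + 0  (stop)
So 13/67 = [0; 5, 6, 2].

[0; 5, 6, 2]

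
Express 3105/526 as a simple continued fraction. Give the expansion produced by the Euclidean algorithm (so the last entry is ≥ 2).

[5; 1, 9, 3, 5, 3]

3105 = 5*526 + 475
526 = 1*475 + 51
475 = 9*51 + 16
51 = 3*16 + 3
16 = 5*3 + 1
3 = 3*1 + 0  (stop)
So 3105/526 = [5; 1, 9, 3, 5, 3].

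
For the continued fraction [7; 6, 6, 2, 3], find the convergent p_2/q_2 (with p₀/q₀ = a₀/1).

265/37

Using pₖ = aₖpₖ₋₁ + pₖ₋₂, qₖ = aₖqₖ₋₁ + qₖ₋₂ (with p₋₁=1, p₋₂=0, q₋₁=0, q₋₂=1):
  k=0: a=7, p=7, q=1
  k=1: a=6, p=43, q=6
  k=2: a=6, p=265, q=37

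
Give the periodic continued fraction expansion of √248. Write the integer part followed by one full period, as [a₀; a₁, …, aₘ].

[15; 1, 2, 1, 30]

a₀ = ⌊√248⌋ = 15.
With m₀=0, d₀=1 and mₖ₊₁ = dₖaₖ − mₖ, dₖ₊₁ = (n − mₖ₊₁²)/dₖ, aₖ₊₁ = ⌊(a₀+mₖ₊₁)/dₖ₊₁⌋:
  k=1: m=15, d=23, a=1
  k=2: m=8, d=8, a=2
  k=3: m=8, d=23, a=1
  k=4: m=15, d=1, a=30
d=1 and a=2a₀=30 at k=4, so the next step gives (m, d) = (15, 23) again — its k=1 value — and the period has length 4.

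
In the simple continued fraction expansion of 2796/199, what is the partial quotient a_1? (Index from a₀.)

2796 = 14·199 + 10   →  a_0 = 14
199 = 19·10 + 9   →  a_1 = 19

19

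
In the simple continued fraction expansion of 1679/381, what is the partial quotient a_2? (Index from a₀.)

2

1679 = 4·381 + 155   →  a_0 = 4
381 = 2·155 + 71   →  a_1 = 2
155 = 2·71 + 13   →  a_2 = 2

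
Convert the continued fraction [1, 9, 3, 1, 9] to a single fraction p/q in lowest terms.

400/361

Using pₖ = aₖpₖ₋₁ + pₖ₋₂ and qₖ = aₖqₖ₋₁ + qₖ₋₂:
  k=0: a=1, p=1, q=1
  k=1: a=9, p=10, q=9
  k=2: a=3, p=31, q=28
  k=3: a=1, p=41, q=37
  k=4: a=9, p=400, q=361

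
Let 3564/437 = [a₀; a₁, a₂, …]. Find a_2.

3564 = 8·437 + 68   →  a_0 = 8
437 = 6·68 + 29   →  a_1 = 6
68 = 2·29 + 10   →  a_2 = 2

2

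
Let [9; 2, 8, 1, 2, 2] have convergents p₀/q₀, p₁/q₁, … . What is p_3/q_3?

Using pₖ = aₖpₖ₋₁ + pₖ₋₂, qₖ = aₖqₖ₋₁ + qₖ₋₂ (with p₋₁=1, p₋₂=0, q₋₁=0, q₋₂=1):
  k=0: a=9, p=9, q=1
  k=1: a=2, p=19, q=2
  k=2: a=8, p=161, q=17
  k=3: a=1, p=180, q=19

180/19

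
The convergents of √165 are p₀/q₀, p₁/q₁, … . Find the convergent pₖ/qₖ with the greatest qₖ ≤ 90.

√165 = [12; 1, 5, 2, 5, 1, 24, …] (period length 6).
Convergents:
  p_0/q_0 = 12/1
  p_1/q_1 = 13/1
  p_2/q_2 = 77/6
  p_3/q_3 = 167/13
  p_4/q_4 = 912/71
  p_5/q_5 = 1079/84
  p_6/q_6 = 26808/2087
q_5 = 84 ≤ 90 < 2087 = q_6, so the answer is 1079/84.

1079/84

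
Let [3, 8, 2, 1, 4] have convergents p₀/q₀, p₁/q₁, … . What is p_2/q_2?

53/17

Using pₖ = aₖpₖ₋₁ + pₖ₋₂, qₖ = aₖqₖ₋₁ + qₖ₋₂ (with p₋₁=1, p₋₂=0, q₋₁=0, q₋₂=1):
  k=0: a=3, p=3, q=1
  k=1: a=8, p=25, q=8
  k=2: a=2, p=53, q=17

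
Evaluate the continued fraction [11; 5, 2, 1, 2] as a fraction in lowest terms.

Fold from the inside: start with 2/1.
  1 + 1/2 = 3/2
  2 + 2/3 = 8/3
  5 + 3/8 = 43/8
  11 + 8/43 = 481/43

481/43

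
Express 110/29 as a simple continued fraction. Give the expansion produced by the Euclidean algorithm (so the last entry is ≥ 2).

110 = 3×29 + 23
29 = 1×23 + 6
23 = 3×6 + 5
6 = 1×5 + 1
5 = 5×1 + 0  (stop)
So 110/29 = [3; 1, 3, 1, 5].

[3; 1, 3, 1, 5]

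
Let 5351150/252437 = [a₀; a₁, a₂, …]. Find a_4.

3

5351150 = 21·252437 + 49973   →  a_0 = 21
252437 = 5·49973 + 2572   →  a_1 = 5
49973 = 19·2572 + 1105   →  a_2 = 19
2572 = 2·1105 + 362   →  a_3 = 2
1105 = 3·362 + 19   →  a_4 = 3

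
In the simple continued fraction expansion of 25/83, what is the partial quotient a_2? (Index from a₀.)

25 = 0·83 + 25   →  a_0 = 0
83 = 3·25 + 8   →  a_1 = 3
25 = 3·8 + 1   →  a_2 = 3

3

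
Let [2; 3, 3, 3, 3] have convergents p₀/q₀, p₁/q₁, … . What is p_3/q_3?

76/33

Using pₖ = aₖpₖ₋₁ + pₖ₋₂, qₖ = aₖqₖ₋₁ + qₖ₋₂ (with p₋₁=1, p₋₂=0, q₋₁=0, q₋₂=1):
  k=0: a=2, p=2, q=1
  k=1: a=3, p=7, q=3
  k=2: a=3, p=23, q=10
  k=3: a=3, p=76, q=33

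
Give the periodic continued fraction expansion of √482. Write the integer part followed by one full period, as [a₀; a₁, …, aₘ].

[21; 1, 20, 1, 42]

a₀ = ⌊√482⌋ = 21.
With m₀=0, d₀=1 and mₖ₊₁ = dₖaₖ − mₖ, dₖ₊₁ = (n − mₖ₊₁²)/dₖ, aₖ₊₁ = ⌊(a₀+mₖ₊₁)/dₖ₊₁⌋:
  k=1: m=21, d=41, a=1
  k=2: m=20, d=2, a=20
  k=3: m=20, d=41, a=1
  k=4: m=21, d=1, a=42
d=1 and a=2a₀=42 at k=4, so the next step gives (m, d) = (21, 41) again — its k=1 value — and the period has length 4.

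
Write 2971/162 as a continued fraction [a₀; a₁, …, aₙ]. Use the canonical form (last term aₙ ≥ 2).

[18; 2, 1, 17, 3]

2971 = 18×162 + 55
162 = 2×55 + 52
55 = 1×52 + 3
52 = 17×3 + 1
3 = 3×1 + 0  (stop)
So 2971/162 = [18; 2, 1, 17, 3].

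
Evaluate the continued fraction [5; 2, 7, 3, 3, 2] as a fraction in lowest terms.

Using pₖ = aₖpₖ₋₁ + pₖ₋₂ and qₖ = aₖqₖ₋₁ + qₖ₋₂:
  k=0: a=5, p=5, q=1
  k=1: a=2, p=11, q=2
  k=2: a=7, p=82, q=15
  k=3: a=3, p=257, q=47
  k=4: a=3, p=853, q=156
  k=5: a=2, p=1963, q=359

1963/359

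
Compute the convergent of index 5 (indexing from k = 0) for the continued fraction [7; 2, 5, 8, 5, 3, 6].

Using pₖ = aₖpₖ₋₁ + pₖ₋₂, qₖ = aₖqₖ₋₁ + qₖ₋₂ (with p₋₁=1, p₋₂=0, q₋₁=0, q₋₂=1):
  k=0: a=7, p=7, q=1
  k=1: a=2, p=15, q=2
  k=2: a=5, p=82, q=11
  k=3: a=8, p=671, q=90
  k=4: a=5, p=3437, q=461
  k=5: a=3, p=10982, q=1473

10982/1473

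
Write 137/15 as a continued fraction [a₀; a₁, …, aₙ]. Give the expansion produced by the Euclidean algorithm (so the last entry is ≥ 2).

137 = 9·15 + 2
15 = 7·2 + 1
2 = 2·1 + 0  (stop)
So 137/15 = [9; 7, 2].

[9; 7, 2]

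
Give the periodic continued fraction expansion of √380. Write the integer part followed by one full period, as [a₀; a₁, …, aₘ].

a₀ = ⌊√380⌋ = 19.
With m₀=0, d₀=1 and mₖ₊₁ = dₖaₖ − mₖ, dₖ₊₁ = (n − mₖ₊₁²)/dₖ, aₖ₊₁ = ⌊(a₀+mₖ₊₁)/dₖ₊₁⌋:
  k=1: m=19, d=19, a=2
  k=2: m=19, d=1, a=38
d=1 and a=2a₀=38 at k=2, so the next step gives (m, d) = (19, 19) again — its k=1 value — and the period has length 2.

[19; 2, 38]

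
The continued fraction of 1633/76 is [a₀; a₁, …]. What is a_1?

2

1633 = 21·76 + 37   →  a_0 = 21
76 = 2·37 + 2   →  a_1 = 2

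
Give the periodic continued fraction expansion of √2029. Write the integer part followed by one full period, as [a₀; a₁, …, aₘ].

[45; 22, 1, 1, 22, 90]

a₀ = ⌊√2029⌋ = 45.
With m₀=0, d₀=1 and mₖ₊₁ = dₖaₖ − mₖ, dₖ₊₁ = (n − mₖ₊₁²)/dₖ, aₖ₊₁ = ⌊(a₀+mₖ₊₁)/dₖ₊₁⌋:
  k=1: m=45, d=4, a=22
  k=2: m=43, d=45, a=1
  k=3: m=2, d=45, a=1
  k=4: m=43, d=4, a=22
  k=5: m=45, d=1, a=90
d=1 and a=2a₀=90 at k=5, so the next step gives (m, d) = (45, 4) again — its k=1 value — and the period has length 5.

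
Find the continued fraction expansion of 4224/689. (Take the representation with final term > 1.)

[6; 7, 1, 1, 1, 9, 3]

4224 = 6×689 + 90
689 = 7×90 + 59
90 = 1×59 + 31
59 = 1×31 + 28
31 = 1×28 + 3
28 = 9×3 + 1
3 = 3×1 + 0  (stop)
So 4224/689 = [6; 7, 1, 1, 1, 9, 3].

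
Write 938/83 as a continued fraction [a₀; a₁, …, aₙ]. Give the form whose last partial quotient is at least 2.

938 = 11·83 + 25
83 = 3·25 + 8
25 = 3·8 + 1
8 = 8·1 + 0  (stop)
So 938/83 = [11; 3, 3, 8].

[11; 3, 3, 8]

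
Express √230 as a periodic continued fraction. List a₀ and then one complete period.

a₀ = ⌊√230⌋ = 15.
With m₀=0, d₀=1 and mₖ₊₁ = dₖaₖ − mₖ, dₖ₊₁ = (n − mₖ₊₁²)/dₖ, aₖ₊₁ = ⌊(a₀+mₖ₊₁)/dₖ₊₁⌋:
  k=1: m=15, d=5, a=6
  k=2: m=15, d=1, a=30
d=1 and a=2a₀=30 at k=2, so the next step gives (m, d) = (15, 5) again — its k=1 value — and the period has length 2.

[15; 6, 30]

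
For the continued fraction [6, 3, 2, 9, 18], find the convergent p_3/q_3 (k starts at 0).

Using pₖ = aₖpₖ₋₁ + pₖ₋₂, qₖ = aₖqₖ₋₁ + qₖ₋₂ (with p₋₁=1, p₋₂=0, q₋₁=0, q₋₂=1):
  k=0: a=6, p=6, q=1
  k=1: a=3, p=19, q=3
  k=2: a=2, p=44, q=7
  k=3: a=9, p=415, q=66

415/66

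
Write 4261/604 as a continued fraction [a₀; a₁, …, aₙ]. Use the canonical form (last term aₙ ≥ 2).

4261 = 7×604 + 33
604 = 18×33 + 10
33 = 3×10 + 3
10 = 3×3 + 1
3 = 3×1 + 0  (stop)
So 4261/604 = [7; 18, 3, 3, 3].

[7; 18, 3, 3, 3]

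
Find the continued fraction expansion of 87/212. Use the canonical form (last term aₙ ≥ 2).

87 = 0*212 + 87
212 = 2*87 + 38
87 = 2*38 + 11
38 = 3*11 + 5
11 = 2*5 + 1
5 = 5*1 + 0  (stop)
So 87/212 = [0; 2, 2, 3, 2, 5].

[0; 2, 2, 3, 2, 5]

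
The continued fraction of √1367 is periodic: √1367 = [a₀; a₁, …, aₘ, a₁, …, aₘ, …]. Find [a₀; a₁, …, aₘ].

a₀ = ⌊√1367⌋ = 36.
With m₀=0, d₀=1 and mₖ₊₁ = dₖaₖ − mₖ, dₖ₊₁ = (n − mₖ₊₁²)/dₖ, aₖ₊₁ = ⌊(a₀+mₖ₊₁)/dₖ₊₁⌋:
  k=1: m=36, d=71, a=1
  k=2: m=35, d=2, a=35
  k=3: m=35, d=71, a=1
  k=4: m=36, d=1, a=72
d=1 and a=2a₀=72 at k=4, so the next step gives (m, d) = (36, 71) again — its k=1 value — and the period has length 4.

[36; 1, 35, 1, 72]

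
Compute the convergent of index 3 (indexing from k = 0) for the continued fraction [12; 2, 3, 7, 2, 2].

634/51

Using pₖ = aₖpₖ₋₁ + pₖ₋₂, qₖ = aₖqₖ₋₁ + qₖ₋₂ (with p₋₁=1, p₋₂=0, q₋₁=0, q₋₂=1):
  k=0: a=12, p=12, q=1
  k=1: a=2, p=25, q=2
  k=2: a=3, p=87, q=7
  k=3: a=7, p=634, q=51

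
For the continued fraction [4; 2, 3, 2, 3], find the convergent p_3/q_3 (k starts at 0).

Using pₖ = aₖpₖ₋₁ + pₖ₋₂, qₖ = aₖqₖ₋₁ + qₖ₋₂ (with p₋₁=1, p₋₂=0, q₋₁=0, q₋₂=1):
  k=0: a=4, p=4, q=1
  k=1: a=2, p=9, q=2
  k=2: a=3, p=31, q=7
  k=3: a=2, p=71, q=16

71/16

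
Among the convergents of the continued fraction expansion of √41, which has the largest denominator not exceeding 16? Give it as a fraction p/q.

√41 = [6; 2, 2, 12, …] (period length 3).
Convergents:
  p_0/q_0 = 6/1
  p_1/q_1 = 13/2
  p_2/q_2 = 32/5
  p_3/q_3 = 397/62
q_2 = 5 ≤ 16 < 62 = q_3, so the answer is 32/5.

32/5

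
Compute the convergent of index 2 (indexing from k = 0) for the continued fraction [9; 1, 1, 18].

Using pₖ = aₖpₖ₋₁ + pₖ₋₂, qₖ = aₖqₖ₋₁ + qₖ₋₂ (with p₋₁=1, p₋₂=0, q₋₁=0, q₋₂=1):
  k=0: a=9, p=9, q=1
  k=1: a=1, p=10, q=1
  k=2: a=1, p=19, q=2

19/2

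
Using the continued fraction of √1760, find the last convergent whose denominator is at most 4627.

73962/1763

√1760 = [41; 1, 19, 1, 82, …] (period length 4).
Convergents:
  p_0/q_0 = 41/1
  p_1/q_1 = 42/1
  p_2/q_2 = 839/20
  p_3/q_3 = 881/21
  p_4/q_4 = 73081/1742
  p_5/q_5 = 73962/1763
  p_6/q_6 = 1478359/35239
q_5 = 1763 ≤ 4627 < 35239 = q_6, so the answer is 73962/1763.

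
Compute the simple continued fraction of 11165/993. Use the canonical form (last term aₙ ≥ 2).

11165 = 11*993 + 242
993 = 4*242 + 25
242 = 9*25 + 17
25 = 1*17 + 8
17 = 2*8 + 1
8 = 8*1 + 0  (stop)
So 11165/993 = [11; 4, 9, 1, 2, 8].

[11; 4, 9, 1, 2, 8]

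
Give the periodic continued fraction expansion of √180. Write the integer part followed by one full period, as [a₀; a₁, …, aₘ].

a₀ = ⌊√180⌋ = 13.

[13; 2, 2, 2, 26]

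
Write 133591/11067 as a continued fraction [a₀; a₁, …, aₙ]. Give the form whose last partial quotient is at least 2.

[12; 14, 16, 16, 3]

133591 = 12*11067 + 787
11067 = 14*787 + 49
787 = 16*49 + 3
49 = 16*3 + 1
3 = 3*1 + 0  (stop)
So 133591/11067 = [12; 14, 16, 16, 3].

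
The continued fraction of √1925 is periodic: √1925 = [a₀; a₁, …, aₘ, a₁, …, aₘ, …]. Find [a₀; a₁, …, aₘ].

a₀ = ⌊√1925⌋ = 43.

[43; 1, 6, 1, 86]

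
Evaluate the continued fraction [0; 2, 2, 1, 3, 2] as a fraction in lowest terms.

25/59

Using pₖ = aₖpₖ₋₁ + pₖ₋₂ and qₖ = aₖqₖ₋₁ + qₖ₋₂:
  k=0: a=0, p=0, q=1
  k=1: a=2, p=1, q=2
  k=2: a=2, p=2, q=5
  k=3: a=1, p=3, q=7
  k=4: a=3, p=11, q=26
  k=5: a=2, p=25, q=59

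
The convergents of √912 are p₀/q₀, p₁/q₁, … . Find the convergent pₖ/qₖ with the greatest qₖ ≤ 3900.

√912 = [30; 5, 60, …] (period length 2).
Convergents:
  p_0/q_0 = 30/1
  p_1/q_1 = 151/5
  p_2/q_2 = 9090/301
  p_3/q_3 = 45601/1510
  p_4/q_4 = 2745150/90901
q_3 = 1510 ≤ 3900 < 90901 = q_4, so the answer is 45601/1510.

45601/1510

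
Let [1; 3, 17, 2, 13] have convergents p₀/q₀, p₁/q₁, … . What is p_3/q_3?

142/107

Using pₖ = aₖpₖ₋₁ + pₖ₋₂, qₖ = aₖqₖ₋₁ + qₖ₋₂ (with p₋₁=1, p₋₂=0, q₋₁=0, q₋₂=1):
  k=0: a=1, p=1, q=1
  k=1: a=3, p=4, q=3
  k=2: a=17, p=69, q=52
  k=3: a=2, p=142, q=107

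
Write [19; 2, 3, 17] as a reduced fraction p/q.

Using pₖ = aₖpₖ₋₁ + pₖ₋₂ and qₖ = aₖqₖ₋₁ + qₖ₋₂:
  k=0: a=19, p=19, q=1
  k=1: a=2, p=39, q=2
  k=2: a=3, p=136, q=7
  k=3: a=17, p=2351, q=121

2351/121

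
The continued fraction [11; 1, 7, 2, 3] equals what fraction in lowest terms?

Fold from the inside: start with 3/1.
  2 + 1/3 = 7/3
  7 + 3/7 = 52/7
  1 + 7/52 = 59/52
  11 + 52/59 = 701/59

701/59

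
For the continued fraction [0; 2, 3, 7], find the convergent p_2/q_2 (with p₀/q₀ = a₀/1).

3/7

Using pₖ = aₖpₖ₋₁ + pₖ₋₂, qₖ = aₖqₖ₋₁ + qₖ₋₂ (with p₋₁=1, p₋₂=0, q₋₁=0, q₋₂=1):
  k=0: a=0, p=0, q=1
  k=1: a=2, p=1, q=2
  k=2: a=3, p=3, q=7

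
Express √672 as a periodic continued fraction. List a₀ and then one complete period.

[25; 1, 11, 1, 50]

a₀ = ⌊√672⌋ = 25.
With m₀=0, d₀=1 and mₖ₊₁ = dₖaₖ − mₖ, dₖ₊₁ = (n − mₖ₊₁²)/dₖ, aₖ₊₁ = ⌊(a₀+mₖ₊₁)/dₖ₊₁⌋:
  k=1: m=25, d=47, a=1
  k=2: m=22, d=4, a=11
  k=3: m=22, d=47, a=1
  k=4: m=25, d=1, a=50
d=1 and a=2a₀=50 at k=4, so the next step gives (m, d) = (25, 47) again — its k=1 value — and the period has length 4.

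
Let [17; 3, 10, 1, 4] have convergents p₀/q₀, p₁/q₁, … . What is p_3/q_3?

Using pₖ = aₖpₖ₋₁ + pₖ₋₂, qₖ = aₖqₖ₋₁ + qₖ₋₂ (with p₋₁=1, p₋₂=0, q₋₁=0, q₋₂=1):
  k=0: a=17, p=17, q=1
  k=1: a=3, p=52, q=3
  k=2: a=10, p=537, q=31
  k=3: a=1, p=589, q=34

589/34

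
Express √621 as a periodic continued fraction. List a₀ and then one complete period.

[24; 1, 11, 2, 11, 1, 48]

a₀ = ⌊√621⌋ = 24.
With m₀=0, d₀=1 and mₖ₊₁ = dₖaₖ − mₖ, dₖ₊₁ = (n − mₖ₊₁²)/dₖ, aₖ₊₁ = ⌊(a₀+mₖ₊₁)/dₖ₊₁⌋:
  k=1: m=24, d=45, a=1
  k=2: m=21, d=4, a=11
  k=3: m=23, d=23, a=2
  k=4: m=23, d=4, a=11
  k=5: m=21, d=45, a=1
  k=6: m=24, d=1, a=48
d=1 and a=2a₀=48 at k=6, so the next step gives (m, d) = (24, 45) again — its k=1 value — and the period has length 6.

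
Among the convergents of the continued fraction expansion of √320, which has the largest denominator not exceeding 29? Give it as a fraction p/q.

√320 = [17; 1, 7, 1, 34, …] (period length 4).
Convergents:
  p_0/q_0 = 17/1
  p_1/q_1 = 18/1
  p_2/q_2 = 143/8
  p_3/q_3 = 161/9
  p_4/q_4 = 5617/314
q_3 = 9 ≤ 29 < 314 = q_4, so the answer is 161/9.

161/9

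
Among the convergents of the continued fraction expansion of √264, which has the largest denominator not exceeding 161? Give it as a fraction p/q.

√264 = [16; 4, 32, …] (period length 2).
Convergents:
  p_0/q_0 = 16/1
  p_1/q_1 = 65/4
  p_2/q_2 = 2096/129
  p_3/q_3 = 8449/520
q_2 = 129 ≤ 161 < 520 = q_3, so the answer is 2096/129.

2096/129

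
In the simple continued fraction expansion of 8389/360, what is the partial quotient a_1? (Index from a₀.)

8389 = 23·360 + 109   →  a_0 = 23
360 = 3·109 + 33   →  a_1 = 3

3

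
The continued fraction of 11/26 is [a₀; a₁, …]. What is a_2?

11 = 0·26 + 11   →  a_0 = 0
26 = 2·11 + 4   →  a_1 = 2
11 = 2·4 + 3   →  a_2 = 2

2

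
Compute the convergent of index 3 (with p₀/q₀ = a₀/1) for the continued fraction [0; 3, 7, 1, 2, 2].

Using pₖ = aₖpₖ₋₁ + pₖ₋₂, qₖ = aₖqₖ₋₁ + qₖ₋₂ (with p₋₁=1, p₋₂=0, q₋₁=0, q₋₂=1):
  k=0: a=0, p=0, q=1
  k=1: a=3, p=1, q=3
  k=2: a=7, p=7, q=22
  k=3: a=1, p=8, q=25

8/25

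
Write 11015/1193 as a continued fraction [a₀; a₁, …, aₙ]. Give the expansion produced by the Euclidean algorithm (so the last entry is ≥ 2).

11015 = 9×1193 + 278
1193 = 4×278 + 81
278 = 3×81 + 35
81 = 2×35 + 11
35 = 3×11 + 2
11 = 5×2 + 1
2 = 2×1 + 0  (stop)
So 11015/1193 = [9; 4, 3, 2, 3, 5, 2].

[9; 4, 3, 2, 3, 5, 2]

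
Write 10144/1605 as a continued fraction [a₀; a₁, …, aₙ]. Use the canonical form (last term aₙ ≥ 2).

[6; 3, 8, 6, 3, 3]

10144 = 6·1605 + 514
1605 = 3·514 + 63
514 = 8·63 + 10
63 = 6·10 + 3
10 = 3·3 + 1
3 = 3·1 + 0  (stop)
So 10144/1605 = [6; 3, 8, 6, 3, 3].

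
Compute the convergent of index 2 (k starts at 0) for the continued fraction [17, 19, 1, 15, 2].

Using pₖ = aₖpₖ₋₁ + pₖ₋₂, qₖ = aₖqₖ₋₁ + qₖ₋₂ (with p₋₁=1, p₋₂=0, q₋₁=0, q₋₂=1):
  k=0: a=17, p=17, q=1
  k=1: a=19, p=324, q=19
  k=2: a=1, p=341, q=20

341/20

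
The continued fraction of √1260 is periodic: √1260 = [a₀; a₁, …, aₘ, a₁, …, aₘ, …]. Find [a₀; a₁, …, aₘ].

a₀ = ⌊√1260⌋ = 35.
With m₀=0, d₀=1 and mₖ₊₁ = dₖaₖ − mₖ, dₖ₊₁ = (n − mₖ₊₁²)/dₖ, aₖ₊₁ = ⌊(a₀+mₖ₊₁)/dₖ₊₁⌋:
  k=1: m=35, d=35, a=2
  k=2: m=35, d=1, a=70
d=1 and a=2a₀=70 at k=2, so the next step gives (m, d) = (35, 35) again — its k=1 value — and the period has length 2.

[35; 2, 70]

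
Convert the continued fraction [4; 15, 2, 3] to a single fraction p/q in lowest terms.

439/108

Fold from the inside: start with 3/1.
  2 + 1/3 = 7/3
  15 + 3/7 = 108/7
  4 + 7/108 = 439/108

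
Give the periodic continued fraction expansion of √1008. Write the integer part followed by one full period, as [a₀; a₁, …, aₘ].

a₀ = ⌊√1008⌋ = 31.
With m₀=0, d₀=1 and mₖ₊₁ = dₖaₖ − mₖ, dₖ₊₁ = (n − mₖ₊₁²)/dₖ, aₖ₊₁ = ⌊(a₀+mₖ₊₁)/dₖ₊₁⌋:
  k=1: m=31, d=47, a=1
  k=2: m=16, d=16, a=2
  k=3: m=16, d=47, a=1
  k=4: m=31, d=1, a=62
d=1 and a=2a₀=62 at k=4, so the next step gives (m, d) = (31, 47) again — its k=1 value — and the period has length 4.

[31; 1, 2, 1, 62]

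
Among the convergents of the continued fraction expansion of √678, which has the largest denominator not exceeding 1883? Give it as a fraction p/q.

35230/1353

√678 = [26; 26, 52, …] (period length 2).
Convergents:
  p_0/q_0 = 26/1
  p_1/q_1 = 677/26
  p_2/q_2 = 35230/1353
  p_3/q_3 = 916657/35204
q_2 = 1353 ≤ 1883 < 35204 = q_3, so the answer is 35230/1353.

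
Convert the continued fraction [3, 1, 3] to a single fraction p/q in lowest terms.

15/4

Fold from the inside: start with 3/1.
  1 + 1/3 = 4/3
  3 + 3/4 = 15/4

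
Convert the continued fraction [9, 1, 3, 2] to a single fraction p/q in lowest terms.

88/9

Fold from the inside: start with 2/1.
  3 + 1/2 = 7/2
  1 + 2/7 = 9/7
  9 + 7/9 = 88/9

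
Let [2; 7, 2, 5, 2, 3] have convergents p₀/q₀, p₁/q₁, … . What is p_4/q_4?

Using pₖ = aₖpₖ₋₁ + pₖ₋₂, qₖ = aₖqₖ₋₁ + qₖ₋₂ (with p₋₁=1, p₋₂=0, q₋₁=0, q₋₂=1):
  k=0: a=2, p=2, q=1
  k=1: a=7, p=15, q=7
  k=2: a=2, p=32, q=15
  k=3: a=5, p=175, q=82
  k=4: a=2, p=382, q=179

382/179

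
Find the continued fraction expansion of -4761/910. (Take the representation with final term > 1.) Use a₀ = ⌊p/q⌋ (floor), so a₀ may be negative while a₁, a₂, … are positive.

-4761 = -6*910 + 699
910 = 1*699 + 211
699 = 3*211 + 66
211 = 3*66 + 13
66 = 5*13 + 1
13 = 13*1 + 0  (stop)
So -4761/910 = [-6; 1, 3, 3, 5, 13].

[-6; 1, 3, 3, 5, 13]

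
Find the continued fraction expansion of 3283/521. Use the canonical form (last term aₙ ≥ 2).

3283 = 6×521 + 157
521 = 3×157 + 50
157 = 3×50 + 7
50 = 7×7 + 1
7 = 7×1 + 0  (stop)
So 3283/521 = [6; 3, 3, 7, 7].

[6; 3, 3, 7, 7]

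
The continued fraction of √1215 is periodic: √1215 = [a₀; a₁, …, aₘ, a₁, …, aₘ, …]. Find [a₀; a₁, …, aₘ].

a₀ = ⌊√1215⌋ = 34.
With m₀=0, d₀=1 and mₖ₊₁ = dₖaₖ − mₖ, dₖ₊₁ = (n − mₖ₊₁²)/dₖ, aₖ₊₁ = ⌊(a₀+mₖ₊₁)/dₖ₊₁⌋:
  k=1: m=34, d=59, a=1
  k=2: m=25, d=10, a=5
  k=3: m=25, d=59, a=1
  k=4: m=34, d=1, a=68
d=1 and a=2a₀=68 at k=4, so the next step gives (m, d) = (34, 59) again — its k=1 value — and the period has length 4.

[34; 1, 5, 1, 68]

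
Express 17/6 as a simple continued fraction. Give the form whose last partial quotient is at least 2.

[2; 1, 5]

17 = 2·6 + 5
6 = 1·5 + 1
5 = 5·1 + 0  (stop)
So 17/6 = [2; 1, 5].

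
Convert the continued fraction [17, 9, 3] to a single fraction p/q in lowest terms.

479/28

Fold from the inside: start with 3/1.
  9 + 1/3 = 28/3
  17 + 3/28 = 479/28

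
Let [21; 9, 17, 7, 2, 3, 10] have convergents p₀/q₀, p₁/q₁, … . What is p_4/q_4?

Using pₖ = aₖpₖ₋₁ + pₖ₋₂, qₖ = aₖqₖ₋₁ + qₖ₋₂ (with p₋₁=1, p₋₂=0, q₋₁=0, q₋₂=1):
  k=0: a=21, p=21, q=1
  k=1: a=9, p=190, q=9
  k=2: a=17, p=3251, q=154
  k=3: a=7, p=22947, q=1087
  k=4: a=2, p=49145, q=2328

49145/2328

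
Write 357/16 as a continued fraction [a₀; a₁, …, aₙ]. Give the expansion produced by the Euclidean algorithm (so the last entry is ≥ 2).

[22; 3, 5]

357 = 22·16 + 5
16 = 3·5 + 1
5 = 5·1 + 0  (stop)
So 357/16 = [22; 3, 5].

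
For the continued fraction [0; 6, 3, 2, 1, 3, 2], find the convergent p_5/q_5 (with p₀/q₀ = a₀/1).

37/233

Using pₖ = aₖpₖ₋₁ + pₖ₋₂, qₖ = aₖqₖ₋₁ + qₖ₋₂ (with p₋₁=1, p₋₂=0, q₋₁=0, q₋₂=1):
  k=0: a=0, p=0, q=1
  k=1: a=6, p=1, q=6
  k=2: a=3, p=3, q=19
  k=3: a=2, p=7, q=44
  k=4: a=1, p=10, q=63
  k=5: a=3, p=37, q=233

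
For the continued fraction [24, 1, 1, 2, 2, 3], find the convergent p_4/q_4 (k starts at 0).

Using pₖ = aₖpₖ₋₁ + pₖ₋₂, qₖ = aₖqₖ₋₁ + qₖ₋₂ (with p₋₁=1, p₋₂=0, q₋₁=0, q₋₂=1):
  k=0: a=24, p=24, q=1
  k=1: a=1, p=25, q=1
  k=2: a=1, p=49, q=2
  k=3: a=2, p=123, q=5
  k=4: a=2, p=295, q=12

295/12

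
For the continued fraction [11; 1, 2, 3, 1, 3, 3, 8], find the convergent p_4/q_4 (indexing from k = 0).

Using pₖ = aₖpₖ₋₁ + pₖ₋₂, qₖ = aₖqₖ₋₁ + qₖ₋₂ (with p₋₁=1, p₋₂=0, q₋₁=0, q₋₂=1):
  k=0: a=11, p=11, q=1
  k=1: a=1, p=12, q=1
  k=2: a=2, p=35, q=3
  k=3: a=3, p=117, q=10
  k=4: a=1, p=152, q=13

152/13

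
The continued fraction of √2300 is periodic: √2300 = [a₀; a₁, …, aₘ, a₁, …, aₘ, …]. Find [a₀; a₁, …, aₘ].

[47; 1, 22, 1, 94]

a₀ = ⌊√2300⌋ = 47.
With m₀=0, d₀=1 and mₖ₊₁ = dₖaₖ − mₖ, dₖ₊₁ = (n − mₖ₊₁²)/dₖ, aₖ₊₁ = ⌊(a₀+mₖ₊₁)/dₖ₊₁⌋:
  k=1: m=47, d=91, a=1
  k=2: m=44, d=4, a=22
  k=3: m=44, d=91, a=1
  k=4: m=47, d=1, a=94
d=1 and a=2a₀=94 at k=4, so the next step gives (m, d) = (47, 91) again — its k=1 value — and the period has length 4.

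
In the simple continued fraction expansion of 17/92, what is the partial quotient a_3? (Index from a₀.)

2

17 = 0·92 + 17   →  a_0 = 0
92 = 5·17 + 7   →  a_1 = 5
17 = 2·7 + 3   →  a_2 = 2
7 = 2·3 + 1   →  a_3 = 2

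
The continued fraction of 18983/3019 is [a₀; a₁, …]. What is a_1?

18983 = 6·3019 + 869   →  a_0 = 6
3019 = 3·869 + 412   →  a_1 = 3

3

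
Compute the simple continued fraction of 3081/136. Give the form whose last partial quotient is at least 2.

3081 = 22·136 + 89
136 = 1·89 + 47
89 = 1·47 + 42
47 = 1·42 + 5
42 = 8·5 + 2
5 = 2·2 + 1
2 = 2·1 + 0  (stop)
So 3081/136 = [22; 1, 1, 1, 8, 2, 2].

[22; 1, 1, 1, 8, 2, 2]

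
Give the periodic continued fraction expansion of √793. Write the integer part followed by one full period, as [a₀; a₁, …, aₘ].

[28; 6, 4, 6, 56]

a₀ = ⌊√793⌋ = 28.
With m₀=0, d₀=1 and mₖ₊₁ = dₖaₖ − mₖ, dₖ₊₁ = (n − mₖ₊₁²)/dₖ, aₖ₊₁ = ⌊(a₀+mₖ₊₁)/dₖ₊₁⌋:
  k=1: m=28, d=9, a=6
  k=2: m=26, d=13, a=4
  k=3: m=26, d=9, a=6
  k=4: m=28, d=1, a=56
d=1 and a=2a₀=56 at k=4, so the next step gives (m, d) = (28, 9) again — its k=1 value — and the period has length 4.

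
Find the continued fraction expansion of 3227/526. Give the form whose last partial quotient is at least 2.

[6; 7, 2, 2, 4, 3]

3227 = 6*526 + 71
526 = 7*71 + 29
71 = 2*29 + 13
29 = 2*13 + 3
13 = 4*3 + 1
3 = 3*1 + 0  (stop)
So 3227/526 = [6; 7, 2, 2, 4, 3].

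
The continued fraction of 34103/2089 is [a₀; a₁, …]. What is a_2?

13

34103 = 16·2089 + 679   →  a_0 = 16
2089 = 3·679 + 52   →  a_1 = 3
679 = 13·52 + 3   →  a_2 = 13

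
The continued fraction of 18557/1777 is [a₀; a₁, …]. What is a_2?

3

18557 = 10·1777 + 787   →  a_0 = 10
1777 = 2·787 + 203   →  a_1 = 2
787 = 3·203 + 178   →  a_2 = 3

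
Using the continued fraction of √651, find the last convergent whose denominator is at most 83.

√651 = [25; 1, 1, 16, 1, 1, 50, …] (period length 6).
Convergents:
  p_0/q_0 = 25/1
  p_1/q_1 = 26/1
  p_2/q_2 = 51/2
  p_3/q_3 = 842/33
  p_4/q_4 = 893/35
  p_5/q_5 = 1735/68
  p_6/q_6 = 87643/3435
q_5 = 68 ≤ 83 < 3435 = q_6, so the answer is 1735/68.

1735/68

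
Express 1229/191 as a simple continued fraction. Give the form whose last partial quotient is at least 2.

[6; 2, 3, 3, 8]

1229 = 6*191 + 83
191 = 2*83 + 25
83 = 3*25 + 8
25 = 3*8 + 1
8 = 8*1 + 0  (stop)
So 1229/191 = [6; 2, 3, 3, 8].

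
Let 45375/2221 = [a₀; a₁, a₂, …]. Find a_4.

45375 = 20·2221 + 955   →  a_0 = 20
2221 = 2·955 + 311   →  a_1 = 2
955 = 3·311 + 22   →  a_2 = 3
311 = 14·22 + 3   →  a_3 = 14
22 = 7·3 + 1   →  a_4 = 7

7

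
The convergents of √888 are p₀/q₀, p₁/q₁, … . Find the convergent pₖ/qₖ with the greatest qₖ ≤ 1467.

35491/1191

√888 = [29; 1, 3, 1, 58, …] (period length 4).
Convergents:
  p_0/q_0 = 29/1
  p_1/q_1 = 30/1
  p_2/q_2 = 119/4
  p_3/q_3 = 149/5
  p_4/q_4 = 8761/294
  p_5/q_5 = 8910/299
  p_6/q_6 = 35491/1191
  p_7/q_7 = 44401/1490
q_6 = 1191 ≤ 1467 < 1490 = q_7, so the answer is 35491/1191.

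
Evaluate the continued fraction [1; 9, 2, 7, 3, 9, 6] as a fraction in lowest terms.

Using pₖ = aₖpₖ₋₁ + pₖ₋₂ and qₖ = aₖqₖ₋₁ + qₖ₋₂:
  k=0: a=1, p=1, q=1
  k=1: a=9, p=10, q=9
  k=2: a=2, p=21, q=19
  k=3: a=7, p=157, q=142
  k=4: a=3, p=492, q=445
  k=5: a=9, p=4585, q=4147
  k=6: a=6, p=28002, q=25327

28002/25327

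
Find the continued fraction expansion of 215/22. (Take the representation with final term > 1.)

[9; 1, 3, 2, 2]

215 = 9·22 + 17
22 = 1·17 + 5
17 = 3·5 + 2
5 = 2·2 + 1
2 = 2·1 + 0  (stop)
So 215/22 = [9; 1, 3, 2, 2].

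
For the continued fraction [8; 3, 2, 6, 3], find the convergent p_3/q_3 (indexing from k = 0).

373/45

Using pₖ = aₖpₖ₋₁ + pₖ₋₂, qₖ = aₖqₖ₋₁ + qₖ₋₂ (with p₋₁=1, p₋₂=0, q₋₁=0, q₋₂=1):
  k=0: a=8, p=8, q=1
  k=1: a=3, p=25, q=3
  k=2: a=2, p=58, q=7
  k=3: a=6, p=373, q=45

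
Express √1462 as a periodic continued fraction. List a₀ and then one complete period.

a₀ = ⌊√1462⌋ = 38.

[38; 4, 4, 4, 76]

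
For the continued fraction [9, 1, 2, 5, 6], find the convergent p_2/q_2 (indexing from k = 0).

Using pₖ = aₖpₖ₋₁ + pₖ₋₂, qₖ = aₖqₖ₋₁ + qₖ₋₂ (with p₋₁=1, p₋₂=0, q₋₁=0, q₋₂=1):
  k=0: a=9, p=9, q=1
  k=1: a=1, p=10, q=1
  k=2: a=2, p=29, q=3

29/3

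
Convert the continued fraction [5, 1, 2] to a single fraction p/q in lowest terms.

Fold from the inside: start with 2/1.
  1 + 1/2 = 3/2
  5 + 2/3 = 17/3

17/3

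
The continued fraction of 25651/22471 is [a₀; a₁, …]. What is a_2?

25651 = 1·22471 + 3180   →  a_0 = 1
22471 = 7·3180 + 211   →  a_1 = 7
3180 = 15·211 + 15   →  a_2 = 15

15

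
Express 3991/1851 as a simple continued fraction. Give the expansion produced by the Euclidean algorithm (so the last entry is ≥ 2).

[2; 6, 2, 2, 7, 1, 6]

3991 = 2*1851 + 289
1851 = 6*289 + 117
289 = 2*117 + 55
117 = 2*55 + 7
55 = 7*7 + 6
7 = 1*6 + 1
6 = 6*1 + 0  (stop)
So 3991/1851 = [2; 6, 2, 2, 7, 1, 6].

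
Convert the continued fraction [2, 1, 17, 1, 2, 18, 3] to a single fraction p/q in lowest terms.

9243/3137

Using pₖ = aₖpₖ₋₁ + pₖ₋₂ and qₖ = aₖqₖ₋₁ + qₖ₋₂:
  k=0: a=2, p=2, q=1
  k=1: a=1, p=3, q=1
  k=2: a=17, p=53, q=18
  k=3: a=1, p=56, q=19
  k=4: a=2, p=165, q=56
  k=5: a=18, p=3026, q=1027
  k=6: a=3, p=9243, q=3137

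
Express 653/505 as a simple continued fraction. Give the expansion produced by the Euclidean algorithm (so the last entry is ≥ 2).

[1; 3, 2, 2, 2, 1, 8]

653 = 1*505 + 148
505 = 3*148 + 61
148 = 2*61 + 26
61 = 2*26 + 9
26 = 2*9 + 8
9 = 1*8 + 1
8 = 8*1 + 0  (stop)
So 653/505 = [1; 3, 2, 2, 2, 1, 8].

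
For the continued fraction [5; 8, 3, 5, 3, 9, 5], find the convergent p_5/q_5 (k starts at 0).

20220/3949

Using pₖ = aₖpₖ₋₁ + pₖ₋₂, qₖ = aₖqₖ₋₁ + qₖ₋₂ (with p₋₁=1, p₋₂=0, q₋₁=0, q₋₂=1):
  k=0: a=5, p=5, q=1
  k=1: a=8, p=41, q=8
  k=2: a=3, p=128, q=25
  k=3: a=5, p=681, q=133
  k=4: a=3, p=2171, q=424
  k=5: a=9, p=20220, q=3949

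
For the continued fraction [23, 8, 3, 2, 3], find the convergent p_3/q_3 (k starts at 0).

1341/58

Using pₖ = aₖpₖ₋₁ + pₖ₋₂, qₖ = aₖqₖ₋₁ + qₖ₋₂ (with p₋₁=1, p₋₂=0, q₋₁=0, q₋₂=1):
  k=0: a=23, p=23, q=1
  k=1: a=8, p=185, q=8
  k=2: a=3, p=578, q=25
  k=3: a=2, p=1341, q=58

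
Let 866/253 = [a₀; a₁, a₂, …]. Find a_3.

1

866 = 3·253 + 107   →  a_0 = 3
253 = 2·107 + 39   →  a_1 = 2
107 = 2·39 + 29   →  a_2 = 2
39 = 1·29 + 10   →  a_3 = 1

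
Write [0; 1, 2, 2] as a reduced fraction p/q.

Using pₖ = aₖpₖ₋₁ + pₖ₋₂ and qₖ = aₖqₖ₋₁ + qₖ₋₂:
  k=0: a=0, p=0, q=1
  k=1: a=1, p=1, q=1
  k=2: a=2, p=2, q=3
  k=3: a=2, p=5, q=7

5/7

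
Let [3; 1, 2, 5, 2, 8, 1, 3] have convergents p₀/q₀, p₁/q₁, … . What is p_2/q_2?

11/3

Using pₖ = aₖpₖ₋₁ + pₖ₋₂, qₖ = aₖqₖ₋₁ + qₖ₋₂ (with p₋₁=1, p₋₂=0, q₋₁=0, q₋₂=1):
  k=0: a=3, p=3, q=1
  k=1: a=1, p=4, q=1
  k=2: a=2, p=11, q=3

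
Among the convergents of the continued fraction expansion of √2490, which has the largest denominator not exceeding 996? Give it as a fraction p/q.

√2490 = [49; 1, 8, 1, 98, …] (period length 4).
Convergents:
  p_0/q_0 = 49/1
  p_1/q_1 = 50/1
  p_2/q_2 = 449/9
  p_3/q_3 = 499/10
  p_4/q_4 = 49351/989
  p_5/q_5 = 49850/999
q_4 = 989 ≤ 996 < 999 = q_5, so the answer is 49351/989.

49351/989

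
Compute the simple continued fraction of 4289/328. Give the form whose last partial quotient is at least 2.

[13; 13, 8, 3]

4289 = 13*328 + 25
328 = 13*25 + 3
25 = 8*3 + 1
3 = 3*1 + 0  (stop)
So 4289/328 = [13; 13, 8, 3].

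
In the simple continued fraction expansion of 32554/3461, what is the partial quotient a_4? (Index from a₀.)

3

32554 = 9·3461 + 1405   →  a_0 = 9
3461 = 2·1405 + 651   →  a_1 = 2
1405 = 2·651 + 103   →  a_2 = 2
651 = 6·103 + 33   →  a_3 = 6
103 = 3·33 + 4   →  a_4 = 3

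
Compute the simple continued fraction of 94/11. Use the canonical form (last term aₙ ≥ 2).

94 = 8×11 + 6
11 = 1×6 + 5
6 = 1×5 + 1
5 = 5×1 + 0  (stop)
So 94/11 = [8; 1, 1, 5].

[8; 1, 1, 5]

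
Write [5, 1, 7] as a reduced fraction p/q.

47/8

Fold from the inside: start with 7/1.
  1 + 1/7 = 8/7
  5 + 7/8 = 47/8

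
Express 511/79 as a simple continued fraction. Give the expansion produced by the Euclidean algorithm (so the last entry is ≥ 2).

[6; 2, 7, 2, 2]

511 = 6*79 + 37
79 = 2*37 + 5
37 = 7*5 + 2
5 = 2*2 + 1
2 = 2*1 + 0  (stop)
So 511/79 = [6; 2, 7, 2, 2].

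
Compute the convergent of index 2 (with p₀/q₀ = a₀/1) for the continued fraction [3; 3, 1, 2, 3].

13/4

Using pₖ = aₖpₖ₋₁ + pₖ₋₂, qₖ = aₖqₖ₋₁ + qₖ₋₂ (with p₋₁=1, p₋₂=0, q₋₁=0, q₋₂=1):
  k=0: a=3, p=3, q=1
  k=1: a=3, p=10, q=3
  k=2: a=1, p=13, q=4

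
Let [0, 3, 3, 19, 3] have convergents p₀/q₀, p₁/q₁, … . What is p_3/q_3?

58/193

Using pₖ = aₖpₖ₋₁ + pₖ₋₂, qₖ = aₖqₖ₋₁ + qₖ₋₂ (with p₋₁=1, p₋₂=0, q₋₁=0, q₋₂=1):
  k=0: a=0, p=0, q=1
  k=1: a=3, p=1, q=3
  k=2: a=3, p=3, q=10
  k=3: a=19, p=58, q=193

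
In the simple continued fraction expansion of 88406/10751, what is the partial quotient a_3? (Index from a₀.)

88406 = 8·10751 + 2398   →  a_0 = 8
10751 = 4·2398 + 1159   →  a_1 = 4
2398 = 2·1159 + 80   →  a_2 = 2
1159 = 14·80 + 39   →  a_3 = 14

14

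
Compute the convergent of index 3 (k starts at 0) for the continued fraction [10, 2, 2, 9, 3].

Using pₖ = aₖpₖ₋₁ + pₖ₋₂, qₖ = aₖqₖ₋₁ + qₖ₋₂ (with p₋₁=1, p₋₂=0, q₋₁=0, q₋₂=1):
  k=0: a=10, p=10, q=1
  k=1: a=2, p=21, q=2
  k=2: a=2, p=52, q=5
  k=3: a=9, p=489, q=47

489/47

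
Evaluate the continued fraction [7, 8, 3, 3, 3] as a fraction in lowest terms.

Using pₖ = aₖpₖ₋₁ + pₖ₋₂ and qₖ = aₖqₖ₋₁ + qₖ₋₂:
  k=0: a=7, p=7, q=1
  k=1: a=8, p=57, q=8
  k=2: a=3, p=178, q=25
  k=3: a=3, p=591, q=83
  k=4: a=3, p=1951, q=274

1951/274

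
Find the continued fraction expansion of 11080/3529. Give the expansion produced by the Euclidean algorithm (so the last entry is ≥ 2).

11080 = 3·3529 + 493
3529 = 7·493 + 78
493 = 6·78 + 25
78 = 3·25 + 3
25 = 8·3 + 1
3 = 3·1 + 0  (stop)
So 11080/3529 = [3; 7, 6, 3, 8, 3].

[3; 7, 6, 3, 8, 3]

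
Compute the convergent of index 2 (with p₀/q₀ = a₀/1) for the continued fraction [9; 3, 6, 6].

Using pₖ = aₖpₖ₋₁ + pₖ₋₂, qₖ = aₖqₖ₋₁ + qₖ₋₂ (with p₋₁=1, p₋₂=0, q₋₁=0, q₋₂=1):
  k=0: a=9, p=9, q=1
  k=1: a=3, p=28, q=3
  k=2: a=6, p=177, q=19

177/19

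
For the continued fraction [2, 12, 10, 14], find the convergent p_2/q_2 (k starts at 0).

252/121

Using pₖ = aₖpₖ₋₁ + pₖ₋₂, qₖ = aₖqₖ₋₁ + qₖ₋₂ (with p₋₁=1, p₋₂=0, q₋₁=0, q₋₂=1):
  k=0: a=2, p=2, q=1
  k=1: a=12, p=25, q=12
  k=2: a=10, p=252, q=121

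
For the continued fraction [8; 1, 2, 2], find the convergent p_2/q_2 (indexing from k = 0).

26/3

Using pₖ = aₖpₖ₋₁ + pₖ₋₂, qₖ = aₖqₖ₋₁ + qₖ₋₂ (with p₋₁=1, p₋₂=0, q₋₁=0, q₋₂=1):
  k=0: a=8, p=8, q=1
  k=1: a=1, p=9, q=1
  k=2: a=2, p=26, q=3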